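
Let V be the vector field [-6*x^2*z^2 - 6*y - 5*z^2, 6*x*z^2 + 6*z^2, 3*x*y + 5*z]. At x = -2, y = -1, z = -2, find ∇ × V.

(-30, 119, 30)

(∇×V)₁ = ∂V₃/∂y − ∂V₂/∂z = -12*x*z + 3*x - 12*z
(∇×V)₂ = ∂V₁/∂z − ∂V₃/∂x = -12*x^2*z - 3*y - 10*z
(∇×V)₃ = ∂V₂/∂x − ∂V₁/∂y = 6*z^2 + 6
∇×V = (-12*x*z + 3*x - 12*z, -12*x^2*z - 3*y - 10*z, 6*z^2 + 6)
At (-2, -1, -2): (-30, 119, 30).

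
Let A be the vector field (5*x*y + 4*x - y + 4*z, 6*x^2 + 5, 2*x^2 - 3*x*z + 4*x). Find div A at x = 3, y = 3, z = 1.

∂A₁/∂x = 5*y + 4
∂A₂/∂y = 0
∂A₃/∂z = -3*x
∇·A = -3*x + 5*y + 4
At (3, 3, 1): 10.

10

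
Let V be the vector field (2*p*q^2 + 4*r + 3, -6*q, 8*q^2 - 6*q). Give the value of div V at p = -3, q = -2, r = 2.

∂V₁/∂p = 2*q^2
∂V₂/∂q = -6
∂V₃/∂r = 0
∇·V = 2*q^2 - 6
At (-3, -2, 2): 2.

2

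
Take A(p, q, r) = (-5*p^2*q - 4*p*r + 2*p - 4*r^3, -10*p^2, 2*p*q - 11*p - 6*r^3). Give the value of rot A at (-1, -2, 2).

(-2, -29, 25)

(∇×A)₁ = ∂A₃/∂q − ∂A₂/∂r = 2*p
(∇×A)₂ = ∂A₁/∂r − ∂A₃/∂p = -4*p - 2*q - 12*r^2 + 11
(∇×A)₃ = ∂A₂/∂p − ∂A₁/∂q = 5*p^2 - 20*p
∇×A = (2*p, -4*p - 2*q - 12*r^2 + 11, 5*p^2 - 20*p)
At (-1, -2, 2): (-2, -29, 25).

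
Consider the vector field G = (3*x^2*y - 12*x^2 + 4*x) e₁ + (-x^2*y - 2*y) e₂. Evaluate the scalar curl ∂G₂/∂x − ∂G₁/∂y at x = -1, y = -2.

∂G₂/∂x = -2*x*y
∂G₁/∂y = 3*x^2
Scalar curl = -3*x^2 - 2*x*y
At (-1, -2): -7.

-7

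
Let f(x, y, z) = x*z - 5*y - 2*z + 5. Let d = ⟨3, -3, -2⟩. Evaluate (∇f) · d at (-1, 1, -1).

∂f/∂x = z
∂f/∂y = -5
∂f/∂z = x - 2
∇f at (-1, 1, -1) = (-1, -5, -3)
∇f · d = (-1)(3) + (-5)(-3) + (-3)(-2) = 18

18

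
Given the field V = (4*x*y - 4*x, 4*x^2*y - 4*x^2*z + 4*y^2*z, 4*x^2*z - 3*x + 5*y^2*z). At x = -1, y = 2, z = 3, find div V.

∂V₁/∂x = 4*y - 4
∂V₂/∂y = 4*x^2 + 8*y*z
∂V₃/∂z = 4*x^2 + 5*y^2
∇·V = 8*x^2 + 5*y^2 + 8*y*z + 4*y - 4
At (-1, 2, 3): 80.

80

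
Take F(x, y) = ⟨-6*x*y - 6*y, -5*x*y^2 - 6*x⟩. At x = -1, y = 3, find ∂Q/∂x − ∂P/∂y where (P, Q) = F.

∂F₂/∂x = -5*y^2 - 6
∂F₁/∂y = -6*x - 6
Scalar curl = 6*x - 5*y^2
At (-1, 3): -51.

-51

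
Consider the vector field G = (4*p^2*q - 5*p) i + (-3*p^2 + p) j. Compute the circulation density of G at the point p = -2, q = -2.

∂G₂/∂p = -6*p + 1
∂G₁/∂q = 4*p^2
Scalar curl = -4*p^2 - 6*p + 1
At (-2, -2): -3.

-3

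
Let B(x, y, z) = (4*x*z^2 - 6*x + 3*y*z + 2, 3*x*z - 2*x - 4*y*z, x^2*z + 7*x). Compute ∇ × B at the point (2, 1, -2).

(-2, -28, -2)

(∇×B)₁ = ∂B₃/∂y − ∂B₂/∂z = -3*x + 4*y
(∇×B)₂ = ∂B₁/∂z − ∂B₃/∂x = 6*x*z + 3*y - 7
(∇×B)₃ = ∂B₂/∂x − ∂B₁/∂y = -2
∇×B = (-3*x + 4*y, 6*x*z + 3*y - 7, -2)
At (2, 1, -2): (-2, -28, -2).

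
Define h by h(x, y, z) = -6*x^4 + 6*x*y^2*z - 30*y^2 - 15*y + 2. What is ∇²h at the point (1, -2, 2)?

-108

∂²h/∂x² = -72*x^2
∂²h/∂y² = 12*(x*z - 5)
∂²h/∂z² = 0
∇²h = -72*x^2 + 12*x*z - 60
At (1, -2, 2): -108.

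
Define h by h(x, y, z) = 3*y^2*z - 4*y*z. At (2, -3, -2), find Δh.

-12

∂²h/∂x² = 0
∂²h/∂y² = 6*z
∂²h/∂z² = 0
∇²h = 6*z
At (2, -3, -2): -12.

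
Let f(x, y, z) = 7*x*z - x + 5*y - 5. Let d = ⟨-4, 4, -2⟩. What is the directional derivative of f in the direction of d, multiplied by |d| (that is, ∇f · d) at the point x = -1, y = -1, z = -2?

∂f/∂x = 7*z - 1
∂f/∂y = 5
∂f/∂z = 7*x
∇f at (-1, -1, -2) = (-15, 5, -7)
∇f · d = (-15)(-4) + (5)(4) + (-7)(-2) = 94

94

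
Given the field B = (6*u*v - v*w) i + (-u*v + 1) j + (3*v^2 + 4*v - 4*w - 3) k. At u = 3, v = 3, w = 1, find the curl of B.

(22, -3, -20)

(∇×B)₁ = ∂B₃/∂v − ∂B₂/∂w = 6*v + 4
(∇×B)₂ = ∂B₁/∂w − ∂B₃/∂u = -v
(∇×B)₃ = ∂B₂/∂u − ∂B₁/∂v = -6*u - v + w
∇×B = (6*v + 4, -v, -6*u - v + w)
At (3, 3, 1): (22, -3, -20).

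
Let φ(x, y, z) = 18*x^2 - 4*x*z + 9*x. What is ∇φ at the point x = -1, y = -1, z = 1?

∂φ/∂x = 36*x - 4*z + 9
∂φ/∂y = 0
∂φ/∂z = -4*x
∇φ = (36*x - 4*z + 9, 0, -4*x)
At (-1, -1, 1): (-31, 0, 4).

(-31, 0, 4)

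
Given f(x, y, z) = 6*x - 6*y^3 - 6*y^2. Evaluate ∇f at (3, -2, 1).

(6, -48, 0)

∂f/∂x = 6
∂f/∂y = -18*y^2 - 12*y
∂f/∂z = 0
∇f = (6, -18*y^2 - 12*y, 0)
At (3, -2, 1): (6, -48, 0).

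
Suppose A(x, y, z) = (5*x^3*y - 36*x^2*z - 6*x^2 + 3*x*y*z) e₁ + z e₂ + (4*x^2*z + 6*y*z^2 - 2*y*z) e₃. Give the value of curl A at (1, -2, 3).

(∇×A)₁ = ∂A₃/∂y − ∂A₂/∂z = 6*z^2 - 2*z - 1
(∇×A)₂ = ∂A₁/∂z − ∂A₃/∂x = -36*x^2 + 3*x*y - 8*x*z
(∇×A)₃ = ∂A₂/∂x − ∂A₁/∂y = -5*x^3 - 3*x*z
∇×A = (6*z^2 - 2*z - 1, -36*x^2 + 3*x*y - 8*x*z, -5*x^3 - 3*x*z)
At (1, -2, 3): (47, -66, -14).

(47, -66, -14)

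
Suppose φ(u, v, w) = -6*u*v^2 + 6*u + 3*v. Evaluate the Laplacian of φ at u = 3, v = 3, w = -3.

∂²φ/∂u² = 0
∂²φ/∂v² = -12*u
∂²φ/∂w² = 0
∇²φ = -12*u
At (3, 3, -3): -36.

-36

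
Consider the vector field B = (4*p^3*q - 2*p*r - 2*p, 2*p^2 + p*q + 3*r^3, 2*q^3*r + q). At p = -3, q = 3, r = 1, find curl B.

(∇×B)₁ = ∂B₃/∂q − ∂B₂/∂r = 6*q^2*r - 9*r^2 + 1
(∇×B)₂ = ∂B₁/∂r − ∂B₃/∂p = -2*p
(∇×B)₃ = ∂B₂/∂p − ∂B₁/∂q = -4*p^3 + 4*p + q
∇×B = (6*q^2*r - 9*r^2 + 1, -2*p, -4*p^3 + 4*p + q)
At (-3, 3, 1): (46, 6, 99).

(46, 6, 99)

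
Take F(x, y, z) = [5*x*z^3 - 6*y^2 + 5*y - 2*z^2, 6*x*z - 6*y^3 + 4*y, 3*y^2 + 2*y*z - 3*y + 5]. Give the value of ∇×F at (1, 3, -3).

(∇×F)₁ = ∂F₃/∂y − ∂F₂/∂z = -6*x + 6*y + 2*z - 3
(∇×F)₂ = ∂F₁/∂z − ∂F₃/∂x = 15*x*z^2 - 4*z
(∇×F)₃ = ∂F₂/∂x − ∂F₁/∂y = 12*y + 6*z - 5
∇×F = (-6*x + 6*y + 2*z - 3, 15*x*z^2 - 4*z, 12*y + 6*z - 5)
At (1, 3, -3): (3, 147, 13).

(3, 147, 13)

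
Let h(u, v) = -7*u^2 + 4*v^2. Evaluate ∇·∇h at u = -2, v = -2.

-6

∂²h/∂u² = -14
∂²h/∂v² = 8
∇²h = -6
At (-2, -2): -6.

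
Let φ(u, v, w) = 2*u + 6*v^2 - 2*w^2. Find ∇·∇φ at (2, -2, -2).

∂²φ/∂u² = 0
∂²φ/∂v² = 12
∂²φ/∂w² = -4
∇²φ = 8
At (2, -2, -2): 8.

8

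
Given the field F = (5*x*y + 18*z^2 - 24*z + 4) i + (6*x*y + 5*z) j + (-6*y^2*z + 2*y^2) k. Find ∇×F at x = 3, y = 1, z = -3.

(35, -132, -9)

(∇×F)₁ = ∂F₃/∂y − ∂F₂/∂z = -12*y*z + 4*y - 5
(∇×F)₂ = ∂F₁/∂z − ∂F₃/∂x = 36*z - 24
(∇×F)₃ = ∂F₂/∂x − ∂F₁/∂y = -5*x + 6*y
∇×F = (-12*y*z + 4*y - 5, 36*z - 24, -5*x + 6*y)
At (3, 1, -3): (35, -132, -9).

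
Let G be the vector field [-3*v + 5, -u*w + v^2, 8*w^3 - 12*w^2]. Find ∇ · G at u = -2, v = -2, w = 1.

∂G₁/∂u = 0
∂G₂/∂v = 2*v
∂G₃/∂w = 24*w^2 - 24*w
∇·G = 2*v + 24*w^2 - 24*w
At (-2, -2, 1): -4.

-4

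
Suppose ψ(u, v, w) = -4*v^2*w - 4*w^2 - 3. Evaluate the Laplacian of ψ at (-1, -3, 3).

-32

∂²ψ/∂u² = 0
∂²ψ/∂v² = -8*w
∂²ψ/∂w² = -8
∇²ψ = -8*w - 8
At (-1, -3, 3): -32.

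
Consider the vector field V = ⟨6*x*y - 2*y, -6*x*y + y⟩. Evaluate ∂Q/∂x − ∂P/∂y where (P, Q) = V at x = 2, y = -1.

-4

∂V₂/∂x = -6*y
∂V₁/∂y = 6*x - 2
Scalar curl = -6*x - 6*y + 2
At (2, -1): -4.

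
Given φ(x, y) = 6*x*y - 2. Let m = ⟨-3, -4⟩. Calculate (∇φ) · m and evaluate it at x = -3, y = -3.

∂φ/∂x = 6*y
∂φ/∂y = 6*x
∇φ at (-3, -3) = (-18, -18)
∇φ · m = (-18)(-3) + (-18)(-4) = 126

126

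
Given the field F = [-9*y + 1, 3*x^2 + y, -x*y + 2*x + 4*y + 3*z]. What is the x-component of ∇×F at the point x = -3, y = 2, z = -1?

7

(∇×F)_1 = ∂F₃/∂y − ∂F₂/∂z
= -x + 4 − (0)
= -x + 4
At (-3, 2, -1): 7.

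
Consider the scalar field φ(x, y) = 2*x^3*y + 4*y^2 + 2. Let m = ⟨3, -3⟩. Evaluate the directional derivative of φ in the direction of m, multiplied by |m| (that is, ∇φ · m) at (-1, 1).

0

∂φ/∂x = 6*x^2*y
∂φ/∂y = 2*x^3 + 8*y
∇φ at (-1, 1) = (6, 6)
∇φ · m = (6)(3) + (6)(-3) = 0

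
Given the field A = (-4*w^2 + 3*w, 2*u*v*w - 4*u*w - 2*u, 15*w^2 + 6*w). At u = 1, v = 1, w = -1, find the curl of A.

(2, 11, 0)

(∇×A)₁ = ∂A₃/∂v − ∂A₂/∂w = -2*u*v + 4*u
(∇×A)₂ = ∂A₁/∂w − ∂A₃/∂u = -8*w + 3
(∇×A)₃ = ∂A₂/∂u − ∂A₁/∂v = 2*v*w - 4*w - 2
∇×A = (-2*u*v + 4*u, -8*w + 3, 2*v*w - 4*w - 2)
At (1, 1, -1): (2, 11, 0).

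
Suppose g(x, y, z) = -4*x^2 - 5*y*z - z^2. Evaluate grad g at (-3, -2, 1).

∂g/∂x = -8*x
∂g/∂y = -5*z
∂g/∂z = -5*y - 2*z
∇g = (-8*x, -5*z, -5*y - 2*z)
At (-3, -2, 1): (24, -5, 8).

(24, -5, 8)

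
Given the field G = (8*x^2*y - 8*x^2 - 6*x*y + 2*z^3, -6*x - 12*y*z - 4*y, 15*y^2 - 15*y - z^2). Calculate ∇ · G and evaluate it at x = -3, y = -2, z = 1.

∂G₁/∂x = 16*x*y - 16*x - 6*y
∂G₂/∂y = -12*z - 4
∂G₃/∂z = -2*z
∇·G = 16*x*y - 16*x - 6*y - 14*z - 4
At (-3, -2, 1): 138.

138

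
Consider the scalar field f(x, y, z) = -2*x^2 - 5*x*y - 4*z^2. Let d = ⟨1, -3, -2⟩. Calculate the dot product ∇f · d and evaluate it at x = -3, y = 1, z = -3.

∂f/∂x = -4*x - 5*y
∂f/∂y = -5*x
∂f/∂z = -8*z
∇f at (-3, 1, -3) = (7, 15, 24)
∇f · d = (7)(1) + (15)(-3) + (24)(-2) = -86

-86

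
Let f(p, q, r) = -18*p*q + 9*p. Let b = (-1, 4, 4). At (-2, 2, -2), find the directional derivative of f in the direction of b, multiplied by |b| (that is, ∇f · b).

171

∂f/∂p = -18*q + 9
∂f/∂q = -18*p
∂f/∂r = 0
∇f at (-2, 2, -2) = (-27, 36, 0)
∇f · b = (-27)(-1) + (36)(4) + (0)(4) = 171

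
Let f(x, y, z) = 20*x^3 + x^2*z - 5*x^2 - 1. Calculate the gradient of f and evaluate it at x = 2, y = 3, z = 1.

∂f/∂x = 60*x^2 + 2*x*z - 10*x
∂f/∂y = 0
∂f/∂z = x^2
∇f = (60*x^2 + 2*x*z - 10*x, 0, x^2)
At (2, 3, 1): (224, 0, 4).

(224, 0, 4)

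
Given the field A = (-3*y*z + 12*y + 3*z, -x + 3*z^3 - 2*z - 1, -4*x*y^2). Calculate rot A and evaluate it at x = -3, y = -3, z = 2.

(-106, 48, -7)

(∇×A)₁ = ∂A₃/∂y − ∂A₂/∂z = -8*x*y - 9*z^2 + 2
(∇×A)₂ = ∂A₁/∂z − ∂A₃/∂x = 4*y^2 - 3*y + 3
(∇×A)₃ = ∂A₂/∂x − ∂A₁/∂y = 3*z - 13
∇×A = (-8*x*y - 9*z^2 + 2, 4*y^2 - 3*y + 3, 3*z - 13)
At (-3, -3, 2): (-106, 48, -7).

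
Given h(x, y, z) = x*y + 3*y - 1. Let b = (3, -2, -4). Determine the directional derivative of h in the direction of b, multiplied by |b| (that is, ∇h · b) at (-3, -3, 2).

∂h/∂x = y
∂h/∂y = x + 3
∂h/∂z = 0
∇h at (-3, -3, 2) = (-3, 0, 0)
∇h · b = (-3)(3) + (0)(-2) + (0)(-4) = -9

-9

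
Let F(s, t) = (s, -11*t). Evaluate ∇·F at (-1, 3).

∂F₁/∂s = 1
∂F₂/∂t = -11
∇·F = -10
At (-1, 3): -10.

-10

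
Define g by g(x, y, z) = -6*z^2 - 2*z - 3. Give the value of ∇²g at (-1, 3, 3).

∂²g/∂x² = 0
∂²g/∂y² = 0
∂²g/∂z² = -12
∇²g = -12
At (-1, 3, 3): -12.

-12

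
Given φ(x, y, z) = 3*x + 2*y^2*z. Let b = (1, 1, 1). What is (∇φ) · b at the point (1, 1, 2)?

13

∂φ/∂x = 3
∂φ/∂y = 4*y*z
∂φ/∂z = 2*y^2
∇φ at (1, 1, 2) = (3, 8, 2)
∇φ · b = (3)(1) + (8)(1) + (2)(1) = 13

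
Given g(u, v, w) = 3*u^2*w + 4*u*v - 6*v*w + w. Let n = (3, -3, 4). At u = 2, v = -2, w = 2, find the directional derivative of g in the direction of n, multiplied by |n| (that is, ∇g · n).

∂g/∂u = 6*u*w + 4*v
∂g/∂v = 4*u - 6*w
∂g/∂w = 3*u^2 - 6*v + 1
∇g at (2, -2, 2) = (16, -4, 25)
∇g · n = (16)(3) + (-4)(-3) + (25)(4) = 160

160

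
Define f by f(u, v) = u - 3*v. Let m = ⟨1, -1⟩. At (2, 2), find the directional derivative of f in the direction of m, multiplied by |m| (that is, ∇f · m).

4

∂f/∂u = 1
∂f/∂v = -3
∇f at (2, 2) = (1, -3)
∇f · m = (1)(1) + (-3)(-1) = 4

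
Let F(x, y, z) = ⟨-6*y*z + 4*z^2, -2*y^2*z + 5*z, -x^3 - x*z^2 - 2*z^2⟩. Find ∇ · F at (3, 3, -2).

44

∂F₁/∂x = 0
∂F₂/∂y = -4*y*z
∂F₃/∂z = -2*x*z - 4*z
∇·F = -2*x*z - 4*y*z - 4*z
At (3, 3, -2): 44.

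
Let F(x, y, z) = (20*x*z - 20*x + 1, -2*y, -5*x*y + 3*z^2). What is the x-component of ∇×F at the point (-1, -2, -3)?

5

(∇×F)_1 = ∂F₃/∂y − ∂F₂/∂z
= -5*x − (0)
= -5*x
At (-1, -2, -3): 5.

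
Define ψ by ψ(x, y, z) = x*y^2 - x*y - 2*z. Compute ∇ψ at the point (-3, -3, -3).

∂ψ/∂x = y^2 - y
∂ψ/∂y = 2*x*y - x
∂ψ/∂z = -2
∇ψ = (y^2 - y, 2*x*y - x, -2)
At (-3, -3, -3): (12, 21, -2).

(12, 21, -2)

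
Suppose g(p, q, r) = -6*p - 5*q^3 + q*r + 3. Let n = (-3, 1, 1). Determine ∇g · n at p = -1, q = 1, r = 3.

7

∂g/∂p = -6
∂g/∂q = -15*q^2 + r
∂g/∂r = q
∇g at (-1, 1, 3) = (-6, -12, 1)
∇g · n = (-6)(-3) + (-12)(1) + (1)(1) = 7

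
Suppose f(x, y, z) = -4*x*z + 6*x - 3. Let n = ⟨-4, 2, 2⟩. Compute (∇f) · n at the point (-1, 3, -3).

-64

∂f/∂x = -4*z + 6
∂f/∂y = 0
∂f/∂z = -4*x
∇f at (-1, 3, -3) = (18, 0, 4)
∇f · n = (18)(-4) + (0)(2) + (4)(2) = -64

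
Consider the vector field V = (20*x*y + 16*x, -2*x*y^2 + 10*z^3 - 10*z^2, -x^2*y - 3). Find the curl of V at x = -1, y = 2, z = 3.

(∇×V)₁ = ∂V₃/∂y − ∂V₂/∂z = -x^2 - 30*z^2 + 20*z
(∇×V)₂ = ∂V₁/∂z − ∂V₃/∂x = 2*x*y
(∇×V)₃ = ∂V₂/∂x − ∂V₁/∂y = -20*x - 2*y^2
∇×V = (-x^2 - 30*z^2 + 20*z, 2*x*y, -20*x - 2*y^2)
At (-1, 2, 3): (-211, -4, 12).

(-211, -4, 12)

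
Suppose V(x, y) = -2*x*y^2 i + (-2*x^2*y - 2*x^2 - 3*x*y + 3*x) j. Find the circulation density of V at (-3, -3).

24

∂V₂/∂x = -4*x*y - 4*x - 3*y + 3
∂V₁/∂y = -4*x*y
Scalar curl = -4*x - 3*y + 3
At (-3, -3): 24.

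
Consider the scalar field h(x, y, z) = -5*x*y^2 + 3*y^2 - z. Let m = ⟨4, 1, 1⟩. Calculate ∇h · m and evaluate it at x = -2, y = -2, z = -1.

-133

∂h/∂x = -5*y^2
∂h/∂y = -10*x*y + 6*y
∂h/∂z = -1
∇h at (-2, -2, -1) = (-20, -52, -1)
∇h · m = (-20)(4) + (-52)(1) + (-1)(1) = -133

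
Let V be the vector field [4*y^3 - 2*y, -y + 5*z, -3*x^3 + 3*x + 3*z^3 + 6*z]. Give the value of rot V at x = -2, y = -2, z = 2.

(∇×V)₁ = ∂V₃/∂y − ∂V₂/∂z = -5
(∇×V)₂ = ∂V₁/∂z − ∂V₃/∂x = 9*x^2 - 3
(∇×V)₃ = ∂V₂/∂x − ∂V₁/∂y = -12*y^2 + 2
∇×V = (-5, 9*x^2 - 3, -12*y^2 + 2)
At (-2, -2, 2): (-5, 33, -46).

(-5, 33, -46)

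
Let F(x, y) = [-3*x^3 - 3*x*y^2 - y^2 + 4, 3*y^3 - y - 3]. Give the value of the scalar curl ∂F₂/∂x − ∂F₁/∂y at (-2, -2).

∂F₂/∂x = 0
∂F₁/∂y = -6*x*y - 2*y
Scalar curl = 6*x*y + 2*y
At (-2, -2): 20.

20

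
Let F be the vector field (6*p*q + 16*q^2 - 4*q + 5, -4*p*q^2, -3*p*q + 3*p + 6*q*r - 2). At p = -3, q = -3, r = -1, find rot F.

(3, -12, 82)

(∇×F)₁ = ∂F₃/∂q − ∂F₂/∂r = -3*p + 6*r
(∇×F)₂ = ∂F₁/∂r − ∂F₃/∂p = 3*q - 3
(∇×F)₃ = ∂F₂/∂p − ∂F₁/∂q = -6*p - 4*q^2 - 32*q + 4
∇×F = (-3*p + 6*r, 3*q - 3, -6*p - 4*q^2 - 32*q + 4)
At (-3, -3, -1): (3, -12, 82).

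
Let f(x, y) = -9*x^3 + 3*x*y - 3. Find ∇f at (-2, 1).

(-105, -6)

∂f/∂x = -27*x^2 + 3*y
∂f/∂y = 3*x
∇f = (-27*x^2 + 3*y, 3*x)
At (-2, 1): (-105, -6).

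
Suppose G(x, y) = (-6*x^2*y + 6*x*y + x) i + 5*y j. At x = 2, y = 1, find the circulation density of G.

∂G₂/∂x = 0
∂G₁/∂y = -6*x^2 + 6*x
Scalar curl = 6*x^2 - 6*x
At (2, 1): 12.

12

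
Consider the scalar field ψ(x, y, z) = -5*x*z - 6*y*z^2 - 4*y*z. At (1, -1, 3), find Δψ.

∂²ψ/∂x² = 0
∂²ψ/∂y² = 0
∂²ψ/∂z² = -12*y
∇²ψ = -12*y
At (1, -1, 3): 12.

12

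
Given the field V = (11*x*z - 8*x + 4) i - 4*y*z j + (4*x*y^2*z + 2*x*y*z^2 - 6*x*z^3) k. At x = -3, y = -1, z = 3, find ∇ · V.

523

∂V₁/∂x = 11*z - 8
∂V₂/∂y = -4*z
∂V₃/∂z = 4*x*y^2 + 4*x*y*z - 18*x*z^2
∇·V = 4*x*y^2 + 4*x*y*z - 18*x*z^2 + 7*z - 8
At (-3, -1, 3): 523.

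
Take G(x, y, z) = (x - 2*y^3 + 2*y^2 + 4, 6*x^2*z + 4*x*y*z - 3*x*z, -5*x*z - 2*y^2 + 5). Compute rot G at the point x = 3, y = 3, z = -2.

(-93, -10, -48)

(∇×G)₁ = ∂G₃/∂y − ∂G₂/∂z = -6*x^2 - 4*x*y + 3*x - 4*y
(∇×G)₂ = ∂G₁/∂z − ∂G₃/∂x = 5*z
(∇×G)₃ = ∂G₂/∂x − ∂G₁/∂y = 12*x*z + 6*y^2 + 4*y*z - 4*y - 3*z
∇×G = (-6*x^2 - 4*x*y + 3*x - 4*y, 5*z, 12*x*z + 6*y^2 + 4*y*z - 4*y - 3*z)
At (3, 3, -2): (-93, -10, -48).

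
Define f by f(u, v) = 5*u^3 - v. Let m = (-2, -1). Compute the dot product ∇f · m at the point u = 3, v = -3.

∂f/∂u = 15*u^2
∂f/∂v = -1
∇f at (3, -3) = (135, -1)
∇f · m = (135)(-2) + (-1)(-1) = -269

-269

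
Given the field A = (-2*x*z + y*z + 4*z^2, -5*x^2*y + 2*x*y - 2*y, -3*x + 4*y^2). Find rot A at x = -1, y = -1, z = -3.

(∇×A)₁ = ∂A₃/∂y − ∂A₂/∂z = 8*y
(∇×A)₂ = ∂A₁/∂z − ∂A₃/∂x = -2*x + y + 8*z + 3
(∇×A)₃ = ∂A₂/∂x − ∂A₁/∂y = -10*x*y + 2*y - z
∇×A = (8*y, -2*x + y + 8*z + 3, -10*x*y + 2*y - z)
At (-1, -1, -3): (-8, -20, -9).

(-8, -20, -9)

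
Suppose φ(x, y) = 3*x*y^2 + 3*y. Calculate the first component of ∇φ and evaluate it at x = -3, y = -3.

(∇φ)_1 = ∂φ/∂x = 3*y^2
At (-3, -3): 27.

27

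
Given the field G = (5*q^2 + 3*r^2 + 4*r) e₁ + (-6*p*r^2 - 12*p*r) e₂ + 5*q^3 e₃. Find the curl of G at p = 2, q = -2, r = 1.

(∇×G)₁ = ∂G₃/∂q − ∂G₂/∂r = 12*p*r + 12*p + 15*q^2
(∇×G)₂ = ∂G₁/∂r − ∂G₃/∂p = 6*r + 4
(∇×G)₃ = ∂G₂/∂p − ∂G₁/∂q = -10*q - 6*r^2 - 12*r
∇×G = (12*p*r + 12*p + 15*q^2, 6*r + 4, -10*q - 6*r^2 - 12*r)
At (2, -2, 1): (108, 10, 2).

(108, 10, 2)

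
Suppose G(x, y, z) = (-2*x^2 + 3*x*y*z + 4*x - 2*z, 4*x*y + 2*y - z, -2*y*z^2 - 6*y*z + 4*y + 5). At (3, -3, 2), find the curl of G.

(∇×G)₁ = ∂G₃/∂y − ∂G₂/∂z = -2*z^2 - 6*z + 5
(∇×G)₂ = ∂G₁/∂z − ∂G₃/∂x = 3*x*y - 2
(∇×G)₃ = ∂G₂/∂x − ∂G₁/∂y = -3*x*z + 4*y
∇×G = (-2*z^2 - 6*z + 5, 3*x*y - 2, -3*x*z + 4*y)
At (3, -3, 2): (-15, -29, -30).

(-15, -29, -30)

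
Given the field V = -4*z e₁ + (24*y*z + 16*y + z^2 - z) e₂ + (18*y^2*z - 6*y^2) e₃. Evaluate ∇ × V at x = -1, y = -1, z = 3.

(-77, -4, 0)

(∇×V)₁ = ∂V₃/∂y − ∂V₂/∂z = 36*y*z - 36*y - 2*z + 1
(∇×V)₂ = ∂V₁/∂z − ∂V₃/∂x = -4
(∇×V)₃ = ∂V₂/∂x − ∂V₁/∂y = 0
∇×V = (36*y*z - 36*y - 2*z + 1, -4, 0)
At (-1, -1, 3): (-77, -4, 0).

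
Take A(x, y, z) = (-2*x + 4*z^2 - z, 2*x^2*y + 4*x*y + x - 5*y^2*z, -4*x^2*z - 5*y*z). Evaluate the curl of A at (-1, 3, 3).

(30, -1, 1)

(∇×A)₁ = ∂A₃/∂y − ∂A₂/∂z = 5*y^2 - 5*z
(∇×A)₂ = ∂A₁/∂z − ∂A₃/∂x = 8*x*z + 8*z - 1
(∇×A)₃ = ∂A₂/∂x − ∂A₁/∂y = 4*x*y + 4*y + 1
∇×A = (5*y^2 - 5*z, 8*x*z + 8*z - 1, 4*x*y + 4*y + 1)
At (-1, 3, 3): (30, -1, 1).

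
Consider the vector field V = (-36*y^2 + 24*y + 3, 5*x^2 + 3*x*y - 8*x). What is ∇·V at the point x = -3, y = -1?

-9

∂V₁/∂x = 0
∂V₂/∂y = 3*x
∇·V = 3*x
At (-3, -1): -9.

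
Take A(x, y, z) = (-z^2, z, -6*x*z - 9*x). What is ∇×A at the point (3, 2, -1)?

(∇×A)₁ = ∂A₃/∂y − ∂A₂/∂z = -1
(∇×A)₂ = ∂A₁/∂z − ∂A₃/∂x = 4*z + 9
(∇×A)₃ = ∂A₂/∂x − ∂A₁/∂y = 0
∇×A = (-1, 4*z + 9, 0)
At (3, 2, -1): (-1, 5, 0).

(-1, 5, 0)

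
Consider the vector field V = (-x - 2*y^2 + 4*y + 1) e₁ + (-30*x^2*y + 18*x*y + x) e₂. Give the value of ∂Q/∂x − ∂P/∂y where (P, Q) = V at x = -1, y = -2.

∂V₂/∂x = -60*x*y + 18*y + 1
∂V₁/∂y = -4*y + 4
Scalar curl = -60*x*y + 22*y - 3
At (-1, -2): -167.

-167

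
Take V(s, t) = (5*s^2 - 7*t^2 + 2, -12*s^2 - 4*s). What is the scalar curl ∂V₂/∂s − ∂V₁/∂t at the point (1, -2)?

∂V₂/∂s = -24*s - 4
∂V₁/∂t = -14*t
Scalar curl = -24*s + 14*t - 4
At (1, -2): -56.

-56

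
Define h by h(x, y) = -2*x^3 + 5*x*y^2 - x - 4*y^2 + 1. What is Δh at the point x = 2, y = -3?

-12

∂²h/∂x² = -12*x
∂²h/∂y² = 2*(5*x - 4)
∇²h = -2*x - 8
At (2, -3): -12.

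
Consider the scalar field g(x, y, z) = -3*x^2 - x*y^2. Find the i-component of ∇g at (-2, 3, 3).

(∇g)_1 = ∂g/∂x = -6*x - y^2
At (-2, 3, 3): 3.

3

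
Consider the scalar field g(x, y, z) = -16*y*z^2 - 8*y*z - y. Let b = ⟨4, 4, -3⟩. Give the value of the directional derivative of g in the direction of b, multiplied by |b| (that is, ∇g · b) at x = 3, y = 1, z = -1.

∂g/∂x = 0
∂g/∂y = -16*z^2 - 8*z - 1
∂g/∂z = -32*y*z - 8*y
∇g at (3, 1, -1) = (0, -9, 24)
∇g · b = (0)(4) + (-9)(4) + (24)(-3) = -108

-108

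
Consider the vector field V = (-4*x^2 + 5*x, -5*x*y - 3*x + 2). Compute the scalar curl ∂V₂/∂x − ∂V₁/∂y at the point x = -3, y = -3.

∂V₂/∂x = -5*y - 3
∂V₁/∂y = 0
Scalar curl = -5*y - 3
At (-3, -3): 12.

12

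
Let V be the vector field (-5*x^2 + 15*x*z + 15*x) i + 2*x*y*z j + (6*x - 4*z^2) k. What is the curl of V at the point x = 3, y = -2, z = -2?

(12, 39, 8)

(∇×V)₁ = ∂V₃/∂y − ∂V₂/∂z = -2*x*y
(∇×V)₂ = ∂V₁/∂z − ∂V₃/∂x = 15*x - 6
(∇×V)₃ = ∂V₂/∂x − ∂V₁/∂y = 2*y*z
∇×V = (-2*x*y, 15*x - 6, 2*y*z)
At (3, -2, -2): (12, 39, 8).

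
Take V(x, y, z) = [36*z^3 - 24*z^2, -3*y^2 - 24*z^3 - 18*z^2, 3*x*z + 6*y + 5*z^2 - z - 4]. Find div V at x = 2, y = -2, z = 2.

37

∂V₁/∂x = 0
∂V₂/∂y = -6*y
∂V₃/∂z = 3*x + 10*z - 1
∇·V = 3*x - 6*y + 10*z - 1
At (2, -2, 2): 37.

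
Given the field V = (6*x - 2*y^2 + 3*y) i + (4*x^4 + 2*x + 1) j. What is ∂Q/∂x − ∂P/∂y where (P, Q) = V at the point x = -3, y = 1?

-429

∂V₂/∂x = 16*x^3 + 2
∂V₁/∂y = -4*y + 3
Scalar curl = 16*x^3 + 4*y - 1
At (-3, 1): -429.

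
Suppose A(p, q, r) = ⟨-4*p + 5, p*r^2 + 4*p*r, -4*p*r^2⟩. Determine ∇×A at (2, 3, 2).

(∇×A)₁ = ∂A₃/∂q − ∂A₂/∂r = -2*p*r - 4*p
(∇×A)₂ = ∂A₁/∂r − ∂A₃/∂p = 4*r^2
(∇×A)₃ = ∂A₂/∂p − ∂A₁/∂q = r^2 + 4*r
∇×A = (-2*p*r - 4*p, 4*r^2, r^2 + 4*r)
At (2, 3, 2): (-16, 16, 12).

(-16, 16, 12)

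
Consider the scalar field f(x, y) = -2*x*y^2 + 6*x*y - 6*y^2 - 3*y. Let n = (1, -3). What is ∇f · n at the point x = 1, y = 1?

∂f/∂x = -2*y^2 + 6*y
∂f/∂y = -4*x*y + 6*x - 12*y - 3
∇f at (1, 1) = (4, -13)
∇f · n = (4)(1) + (-13)(-3) = 43

43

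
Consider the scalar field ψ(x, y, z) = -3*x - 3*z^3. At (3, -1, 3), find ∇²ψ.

∂²ψ/∂x² = 0
∂²ψ/∂y² = 0
∂²ψ/∂z² = -18*z
∇²ψ = -18*z
At (3, -1, 3): -54.

-54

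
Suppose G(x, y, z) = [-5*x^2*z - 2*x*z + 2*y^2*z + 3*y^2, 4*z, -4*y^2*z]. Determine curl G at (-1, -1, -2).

(∇×G)₁ = ∂G₃/∂y − ∂G₂/∂z = -8*y*z - 4
(∇×G)₂ = ∂G₁/∂z − ∂G₃/∂x = -5*x^2 - 2*x + 2*y^2
(∇×G)₃ = ∂G₂/∂x − ∂G₁/∂y = -4*y*z - 6*y
∇×G = (-8*y*z - 4, -5*x^2 - 2*x + 2*y^2, -4*y*z - 6*y)
At (-1, -1, -2): (-20, -1, -2).

(-20, -1, -2)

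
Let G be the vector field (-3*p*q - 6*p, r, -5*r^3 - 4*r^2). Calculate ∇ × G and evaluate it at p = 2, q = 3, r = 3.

(∇×G)₁ = ∂G₃/∂q − ∂G₂/∂r = -1
(∇×G)₂ = ∂G₁/∂r − ∂G₃/∂p = 0
(∇×G)₃ = ∂G₂/∂p − ∂G₁/∂q = 3*p
∇×G = (-1, 0, 3*p)
At (2, 3, 3): (-1, 0, 6).

(-1, 0, 6)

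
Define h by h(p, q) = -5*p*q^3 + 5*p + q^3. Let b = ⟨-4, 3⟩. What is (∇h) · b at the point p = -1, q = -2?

36

∂h/∂p = -5*q^3 + 5
∂h/∂q = -15*p*q^2 + 3*q^2
∇h at (-1, -2) = (45, 72)
∇h · b = (45)(-4) + (72)(3) = 36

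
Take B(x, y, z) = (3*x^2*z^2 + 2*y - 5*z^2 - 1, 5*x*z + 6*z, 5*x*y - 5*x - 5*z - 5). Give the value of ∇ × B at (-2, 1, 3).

(-6, 42, 13)

(∇×B)₁ = ∂B₃/∂y − ∂B₂/∂z = -6
(∇×B)₂ = ∂B₁/∂z − ∂B₃/∂x = 6*x^2*z - 5*y - 10*z + 5
(∇×B)₃ = ∂B₂/∂x − ∂B₁/∂y = 5*z - 2
∇×B = (-6, 6*x^2*z - 5*y - 10*z + 5, 5*z - 2)
At (-2, 1, 3): (-6, 42, 13).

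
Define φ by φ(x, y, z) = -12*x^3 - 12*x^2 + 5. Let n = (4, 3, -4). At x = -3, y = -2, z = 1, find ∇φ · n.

-1008

∂φ/∂x = -36*x^2 - 24*x
∂φ/∂y = 0
∂φ/∂z = 0
∇φ at (-3, -2, 1) = (-252, 0, 0)
∇φ · n = (-252)(4) + (0)(3) + (0)(-4) = -1008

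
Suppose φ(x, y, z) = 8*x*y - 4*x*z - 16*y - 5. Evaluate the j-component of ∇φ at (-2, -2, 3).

(∇φ)_2 = ∂φ/∂y = 8*x - 16
At (-2, -2, 3): -32.

-32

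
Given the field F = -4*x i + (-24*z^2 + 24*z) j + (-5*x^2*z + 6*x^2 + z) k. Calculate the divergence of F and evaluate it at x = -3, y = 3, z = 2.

∂F₁/∂x = -4
∂F₂/∂y = 0
∂F₃/∂z = -5*x^2 + 1
∇·F = -5*x^2 - 3
At (-3, 3, 2): -48.

-48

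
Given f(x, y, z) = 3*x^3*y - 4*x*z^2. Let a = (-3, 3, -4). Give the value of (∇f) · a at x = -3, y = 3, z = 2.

-1116

∂f/∂x = 9*x^2*y - 4*z^2
∂f/∂y = 3*x^3
∂f/∂z = -8*x*z
∇f at (-3, 3, 2) = (227, -81, 48)
∇f · a = (227)(-3) + (-81)(3) + (48)(-4) = -1116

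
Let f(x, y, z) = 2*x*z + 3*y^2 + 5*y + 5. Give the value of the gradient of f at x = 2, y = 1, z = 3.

∂f/∂x = 2*z
∂f/∂y = 6*y + 5
∂f/∂z = 2*x
∇f = (2*z, 6*y + 5, 2*x)
At (2, 1, 3): (6, 11, 4).

(6, 11, 4)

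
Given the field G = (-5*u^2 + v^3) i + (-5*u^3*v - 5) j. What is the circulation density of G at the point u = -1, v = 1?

∂G₂/∂u = -15*u^2*v
∂G₁/∂v = 3*v^2
Scalar curl = -15*u^2*v - 3*v^2
At (-1, 1): -18.

-18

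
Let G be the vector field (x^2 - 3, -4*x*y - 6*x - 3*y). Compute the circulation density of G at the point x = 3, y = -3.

∂G₂/∂x = -4*y - 6
∂G₁/∂y = 0
Scalar curl = -4*y - 6
At (3, -3): 6.

6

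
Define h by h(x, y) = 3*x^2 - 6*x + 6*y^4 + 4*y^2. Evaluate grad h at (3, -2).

(12, -208)

∂h/∂x = 6*x - 6
∂h/∂y = 24*y^3 + 8*y
∇h = (6*x - 6, 24*y^3 + 8*y)
At (3, -2): (12, -208).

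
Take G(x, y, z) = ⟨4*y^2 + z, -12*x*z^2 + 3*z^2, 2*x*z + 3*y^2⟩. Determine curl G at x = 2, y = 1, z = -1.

(-36, 3, -20)

(∇×G)₁ = ∂G₃/∂y − ∂G₂/∂z = 24*x*z + 6*y - 6*z
(∇×G)₂ = ∂G₁/∂z − ∂G₃/∂x = -2*z + 1
(∇×G)₃ = ∂G₂/∂x − ∂G₁/∂y = -8*y - 12*z^2
∇×G = (24*x*z + 6*y - 6*z, -2*z + 1, -8*y - 12*z^2)
At (2, 1, -1): (-36, 3, -20).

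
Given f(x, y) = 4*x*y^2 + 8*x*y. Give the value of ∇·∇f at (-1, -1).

-8

∂²f/∂x² = 0
∂²f/∂y² = 8*x
∇²f = 8*x
At (-1, -1): -8.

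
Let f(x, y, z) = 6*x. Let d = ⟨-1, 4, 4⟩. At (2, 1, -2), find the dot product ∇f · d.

-6

∂f/∂x = 6
∂f/∂y = 0
∂f/∂z = 0
∇f at (2, 1, -2) = (6, 0, 0)
∇f · d = (6)(-1) + (0)(4) + (0)(4) = -6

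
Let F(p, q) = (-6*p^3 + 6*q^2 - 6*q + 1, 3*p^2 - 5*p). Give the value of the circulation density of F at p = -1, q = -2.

∂F₂/∂p = 6*p - 5
∂F₁/∂q = 12*q - 6
Scalar curl = 6*p - 12*q + 1
At (-1, -2): 19.

19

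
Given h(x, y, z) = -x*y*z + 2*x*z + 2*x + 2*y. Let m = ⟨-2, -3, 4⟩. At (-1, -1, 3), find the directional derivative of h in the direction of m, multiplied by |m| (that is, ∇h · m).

-49

∂h/∂x = -y*z + 2*z + 2
∂h/∂y = -x*z + 2
∂h/∂z = -x*y + 2*x
∇h at (-1, -1, 3) = (11, 5, -3)
∇h · m = (11)(-2) + (5)(-3) + (-3)(4) = -49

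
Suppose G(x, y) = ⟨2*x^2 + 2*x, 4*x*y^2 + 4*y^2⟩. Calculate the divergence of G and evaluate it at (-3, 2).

∂G₁/∂x = 4*x + 2
∂G₂/∂y = 8*x*y + 8*y
∇·G = 8*x*y + 4*x + 8*y + 2
At (-3, 2): -42.

-42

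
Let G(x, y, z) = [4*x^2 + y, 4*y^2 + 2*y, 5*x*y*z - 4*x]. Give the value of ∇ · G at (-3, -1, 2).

∂G₁/∂x = 8*x
∂G₂/∂y = 8*y + 2
∂G₃/∂z = 5*x*y
∇·G = 5*x*y + 8*x + 8*y + 2
At (-3, -1, 2): -15.

-15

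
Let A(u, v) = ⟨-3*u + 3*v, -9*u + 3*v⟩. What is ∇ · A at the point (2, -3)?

∂A₁/∂u = -3
∂A₂/∂v = 3
∇·A = 0
At (2, -3): 0.

0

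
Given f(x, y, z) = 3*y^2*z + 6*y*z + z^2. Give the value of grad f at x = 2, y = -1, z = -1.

(0, 0, -5)

∂f/∂x = 0
∂f/∂y = 6*y*z + 6*z
∂f/∂z = 3*y^2 + 6*y + 2*z
∇f = (0, 6*y*z + 6*z, 3*y^2 + 6*y + 2*z)
At (2, -1, -1): (0, 0, -5).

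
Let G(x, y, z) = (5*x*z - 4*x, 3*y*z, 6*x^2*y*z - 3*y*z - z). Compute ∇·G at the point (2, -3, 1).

-60

∂G₁/∂x = 5*z - 4
∂G₂/∂y = 3*z
∂G₃/∂z = 6*x^2*y - 3*y - 1
∇·G = 6*x^2*y - 3*y + 8*z - 5
At (2, -3, 1): -60.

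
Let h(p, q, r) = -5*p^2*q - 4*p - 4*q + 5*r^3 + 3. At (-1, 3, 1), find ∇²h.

0

∂²h/∂p² = -10*q
∂²h/∂q² = 0
∂²h/∂r² = 30*r
∇²h = -10*q + 30*r
At (-1, 3, 1): 0.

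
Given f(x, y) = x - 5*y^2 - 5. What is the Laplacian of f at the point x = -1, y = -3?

-10

∂²f/∂x² = 0
∂²f/∂y² = -10
∇²f = -10
At (-1, -3): -10.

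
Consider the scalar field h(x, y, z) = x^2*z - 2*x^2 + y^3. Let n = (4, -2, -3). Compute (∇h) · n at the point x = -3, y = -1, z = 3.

∂h/∂x = 2*x*z - 4*x
∂h/∂y = 3*y^2
∂h/∂z = x^2
∇h at (-3, -1, 3) = (-6, 3, 9)
∇h · n = (-6)(4) + (3)(-2) + (9)(-3) = -57

-57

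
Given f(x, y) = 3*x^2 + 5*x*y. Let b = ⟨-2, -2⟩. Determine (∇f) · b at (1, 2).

∂f/∂x = 6*x + 5*y
∂f/∂y = 5*x
∇f at (1, 2) = (16, 5)
∇f · b = (16)(-2) + (5)(-2) = -42

-42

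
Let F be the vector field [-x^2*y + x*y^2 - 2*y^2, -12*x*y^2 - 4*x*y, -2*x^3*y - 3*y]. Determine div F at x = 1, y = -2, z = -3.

52

∂F₁/∂x = -2*x*y + y^2
∂F₂/∂y = -24*x*y - 4*x
∂F₃/∂z = 0
∇·F = -26*x*y - 4*x + y^2
At (1, -2, -3): 52.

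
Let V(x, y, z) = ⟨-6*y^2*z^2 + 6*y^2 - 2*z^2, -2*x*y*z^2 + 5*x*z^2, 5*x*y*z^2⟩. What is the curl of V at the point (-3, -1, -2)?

(-144, 52, -8)

(∇×V)₁ = ∂V₃/∂y − ∂V₂/∂z = 4*x*y*z + 5*x*z^2 - 10*x*z
(∇×V)₂ = ∂V₁/∂z − ∂V₃/∂x = -12*y^2*z - 5*y*z^2 - 4*z
(∇×V)₃ = ∂V₂/∂x − ∂V₁/∂y = 10*y*z^2 - 12*y + 5*z^2
∇×V = (4*x*y*z + 5*x*z^2 - 10*x*z, -12*y^2*z - 5*y*z^2 - 4*z, 10*y*z^2 - 12*y + 5*z^2)
At (-3, -1, -2): (-144, 52, -8).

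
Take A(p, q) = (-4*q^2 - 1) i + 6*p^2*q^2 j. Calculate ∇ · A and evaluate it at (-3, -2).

-216

∂A₁/∂p = 0
∂A₂/∂q = 12*p^2*q
∇·A = 12*p^2*q
At (-3, -2): -216.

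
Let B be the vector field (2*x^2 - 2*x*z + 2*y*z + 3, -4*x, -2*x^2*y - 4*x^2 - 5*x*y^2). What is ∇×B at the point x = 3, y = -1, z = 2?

(12, 9, -8)

(∇×B)₁ = ∂B₃/∂y − ∂B₂/∂z = -2*x^2 - 10*x*y
(∇×B)₂ = ∂B₁/∂z − ∂B₃/∂x = 4*x*y + 6*x + 5*y^2 + 2*y
(∇×B)₃ = ∂B₂/∂x − ∂B₁/∂y = -2*z - 4
∇×B = (-2*x^2 - 10*x*y, 4*x*y + 6*x + 5*y^2 + 2*y, -2*z - 4)
At (3, -1, 2): (12, 9, -8).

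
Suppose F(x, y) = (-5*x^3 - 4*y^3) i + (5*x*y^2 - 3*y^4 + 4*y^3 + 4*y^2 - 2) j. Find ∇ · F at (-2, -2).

108

∂F₁/∂x = -15*x^2
∂F₂/∂y = 10*x*y - 12*y^3 + 12*y^2 + 8*y
∇·F = -15*x^2 + 10*x*y - 12*y^3 + 12*y^2 + 8*y
At (-2, -2): 108.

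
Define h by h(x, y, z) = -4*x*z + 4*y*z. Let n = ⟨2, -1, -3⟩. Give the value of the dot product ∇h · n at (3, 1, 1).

12

∂h/∂x = -4*z
∂h/∂y = 4*z
∂h/∂z = -4*x + 4*y
∇h at (3, 1, 1) = (-4, 4, -8)
∇h · n = (-4)(2) + (4)(-1) + (-8)(-3) = 12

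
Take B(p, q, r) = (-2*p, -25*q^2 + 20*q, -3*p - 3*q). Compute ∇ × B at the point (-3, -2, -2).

(∇×B)₁ = ∂B₃/∂q − ∂B₂/∂r = -3
(∇×B)₂ = ∂B₁/∂r − ∂B₃/∂p = 3
(∇×B)₃ = ∂B₂/∂p − ∂B₁/∂q = 0
∇×B = (-3, 3, 0)
At (-3, -2, -2): (-3, 3, 0).

(-3, 3, 0)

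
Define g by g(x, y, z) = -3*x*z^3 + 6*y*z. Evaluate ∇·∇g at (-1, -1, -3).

-54

∂²g/∂x² = 0
∂²g/∂y² = 0
∂²g/∂z² = -18*x*z
∇²g = -18*x*z
At (-1, -1, -3): -54.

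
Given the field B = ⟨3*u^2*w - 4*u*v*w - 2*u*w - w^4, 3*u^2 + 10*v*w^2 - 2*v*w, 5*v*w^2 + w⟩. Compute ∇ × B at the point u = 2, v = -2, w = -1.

(∇×B)₁ = ∂B₃/∂v − ∂B₂/∂w = -20*v*w + 2*v + 5*w^2
(∇×B)₂ = ∂B₁/∂w − ∂B₃/∂u = 3*u^2 - 4*u*v - 2*u - 4*w^3
(∇×B)₃ = ∂B₂/∂u − ∂B₁/∂v = 4*u*w + 6*u
∇×B = (-20*v*w + 2*v + 5*w^2, 3*u^2 - 4*u*v - 2*u - 4*w^3, 4*u*w + 6*u)
At (2, -2, -1): (-39, 28, 4).

(-39, 28, 4)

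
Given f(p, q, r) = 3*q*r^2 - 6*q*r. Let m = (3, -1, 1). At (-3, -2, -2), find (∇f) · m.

∂f/∂p = 0
∂f/∂q = 3*r^2 - 6*r
∂f/∂r = 6*q*r - 6*q
∇f at (-3, -2, -2) = (0, 24, 36)
∇f · m = (0)(3) + (24)(-1) + (36)(1) = 12

12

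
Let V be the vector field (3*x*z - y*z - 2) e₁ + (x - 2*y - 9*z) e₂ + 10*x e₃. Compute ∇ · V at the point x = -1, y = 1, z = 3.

∂V₁/∂x = 3*z
∂V₂/∂y = -2
∂V₃/∂z = 0
∇·V = 3*z - 2
At (-1, 1, 3): 7.

7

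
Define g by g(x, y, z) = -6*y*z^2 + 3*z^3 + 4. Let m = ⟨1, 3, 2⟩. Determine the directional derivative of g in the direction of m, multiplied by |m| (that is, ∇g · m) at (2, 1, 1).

-24

∂g/∂x = 0
∂g/∂y = -6*z^2
∂g/∂z = -12*y*z + 9*z^2
∇g at (2, 1, 1) = (0, -6, -3)
∇g · m = (0)(1) + (-6)(3) + (-3)(2) = -24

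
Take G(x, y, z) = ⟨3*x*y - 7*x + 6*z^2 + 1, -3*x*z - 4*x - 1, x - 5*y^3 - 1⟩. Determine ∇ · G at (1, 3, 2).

2

∂G₁/∂x = 3*y - 7
∂G₂/∂y = 0
∂G₃/∂z = 0
∇·G = 3*y - 7
At (1, 3, 2): 2.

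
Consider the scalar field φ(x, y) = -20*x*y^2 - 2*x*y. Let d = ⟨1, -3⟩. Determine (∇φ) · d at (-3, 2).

-822

∂φ/∂x = -20*y^2 - 2*y
∂φ/∂y = -40*x*y - 2*x
∇φ at (-3, 2) = (-84, 246)
∇φ · d = (-84)(1) + (246)(-3) = -822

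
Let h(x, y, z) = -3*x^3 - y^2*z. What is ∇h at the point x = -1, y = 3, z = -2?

∂h/∂x = -9*x^2
∂h/∂y = -2*y*z
∂h/∂z = -y^2
∇h = (-9*x^2, -2*y*z, -y^2)
At (-1, 3, -2): (-9, 12, -9).

(-9, 12, -9)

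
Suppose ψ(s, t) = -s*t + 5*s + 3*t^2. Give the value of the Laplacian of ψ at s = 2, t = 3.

∂²ψ/∂s² = 0
∂²ψ/∂t² = 6
∇²ψ = 6
At (2, 3): 6.

6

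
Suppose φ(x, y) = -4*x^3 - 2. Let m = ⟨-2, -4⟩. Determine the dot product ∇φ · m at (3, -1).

216

∂φ/∂x = -12*x^2
∂φ/∂y = 0
∇φ at (3, -1) = (-108, 0)
∇φ · m = (-108)(-2) + (0)(-4) = 216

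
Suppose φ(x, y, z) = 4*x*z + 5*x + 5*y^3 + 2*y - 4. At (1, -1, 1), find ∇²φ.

∂²φ/∂x² = 0
∂²φ/∂y² = 30*y
∂²φ/∂z² = 0
∇²φ = 30*y
At (1, -1, 1): -30.

-30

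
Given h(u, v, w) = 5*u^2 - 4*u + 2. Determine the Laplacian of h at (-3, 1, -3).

∂²h/∂u² = 10
∂²h/∂v² = 0
∂²h/∂w² = 0
∇²h = 10
At (-3, 1, -3): 10.

10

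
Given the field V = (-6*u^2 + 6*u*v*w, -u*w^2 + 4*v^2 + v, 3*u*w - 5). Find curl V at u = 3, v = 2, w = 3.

(∇×V)₁ = ∂V₃/∂v − ∂V₂/∂w = 2*u*w
(∇×V)₂ = ∂V₁/∂w − ∂V₃/∂u = 6*u*v - 3*w
(∇×V)₃ = ∂V₂/∂u − ∂V₁/∂v = -6*u*w - w^2
∇×V = (2*u*w, 6*u*v - 3*w, -6*u*w - w^2)
At (3, 2, 3): (18, 27, -63).

(18, 27, -63)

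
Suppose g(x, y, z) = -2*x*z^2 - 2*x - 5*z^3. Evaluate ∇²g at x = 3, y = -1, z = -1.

18

∂²g/∂x² = 0
∂²g/∂y² = 0
∂²g/∂z² = -2*(2*x + 15*z)
∇²g = -4*x - 30*z
At (3, -1, -1): 18.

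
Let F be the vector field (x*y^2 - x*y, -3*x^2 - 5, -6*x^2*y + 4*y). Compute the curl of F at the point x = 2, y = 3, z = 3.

(-20, 72, -22)

(∇×F)₁ = ∂F₃/∂y − ∂F₂/∂z = -6*x^2 + 4
(∇×F)₂ = ∂F₁/∂z − ∂F₃/∂x = 12*x*y
(∇×F)₃ = ∂F₂/∂x − ∂F₁/∂y = -2*x*y - 5*x
∇×F = (-6*x^2 + 4, 12*x*y, -2*x*y - 5*x)
At (2, 3, 3): (-20, 72, -22).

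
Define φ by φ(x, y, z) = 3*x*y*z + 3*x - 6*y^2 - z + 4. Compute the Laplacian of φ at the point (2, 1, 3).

∂²φ/∂x² = 0
∂²φ/∂y² = -12
∂²φ/∂z² = 0
∇²φ = -12
At (2, 1, 3): -12.

-12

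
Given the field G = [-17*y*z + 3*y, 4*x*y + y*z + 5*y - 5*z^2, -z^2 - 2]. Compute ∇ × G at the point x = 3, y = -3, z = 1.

(13, 51, 2)

(∇×G)₁ = ∂G₃/∂y − ∂G₂/∂z = -y + 10*z
(∇×G)₂ = ∂G₁/∂z − ∂G₃/∂x = -17*y
(∇×G)₃ = ∂G₂/∂x − ∂G₁/∂y = 4*y + 17*z - 3
∇×G = (-y + 10*z, -17*y, 4*y + 17*z - 3)
At (3, -3, 1): (13, 51, 2).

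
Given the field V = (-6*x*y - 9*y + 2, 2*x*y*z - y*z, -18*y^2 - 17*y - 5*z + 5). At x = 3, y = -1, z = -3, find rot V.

(24, 0, 33)

(∇×V)₁ = ∂V₃/∂y − ∂V₂/∂z = -2*x*y - 35*y - 17
(∇×V)₂ = ∂V₁/∂z − ∂V₃/∂x = 0
(∇×V)₃ = ∂V₂/∂x − ∂V₁/∂y = 6*x + 2*y*z + 9
∇×V = (-2*x*y - 35*y - 17, 0, 6*x + 2*y*z + 9)
At (3, -1, -3): (24, 0, 33).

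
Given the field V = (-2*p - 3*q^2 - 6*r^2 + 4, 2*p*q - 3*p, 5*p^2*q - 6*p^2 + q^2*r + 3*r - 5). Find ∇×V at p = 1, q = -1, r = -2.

(∇×V)₁ = ∂V₃/∂q − ∂V₂/∂r = 5*p^2 + 2*q*r
(∇×V)₂ = ∂V₁/∂r − ∂V₃/∂p = -10*p*q + 12*p - 12*r
(∇×V)₃ = ∂V₂/∂p − ∂V₁/∂q = 8*q - 3
∇×V = (5*p^2 + 2*q*r, -10*p*q + 12*p - 12*r, 8*q - 3)
At (1, -1, -2): (9, 46, -11).

(9, 46, -11)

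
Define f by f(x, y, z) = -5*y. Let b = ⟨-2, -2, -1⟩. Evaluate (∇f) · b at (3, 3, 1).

∂f/∂x = 0
∂f/∂y = -5
∂f/∂z = 0
∇f at (3, 3, 1) = (0, -5, 0)
∇f · b = (0)(-2) + (-5)(-2) + (0)(-1) = 10

10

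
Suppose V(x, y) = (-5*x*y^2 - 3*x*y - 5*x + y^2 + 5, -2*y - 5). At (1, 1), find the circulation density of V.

∂V₂/∂x = 0
∂V₁/∂y = -10*x*y - 3*x + 2*y
Scalar curl = 10*x*y + 3*x - 2*y
At (1, 1): 11.

11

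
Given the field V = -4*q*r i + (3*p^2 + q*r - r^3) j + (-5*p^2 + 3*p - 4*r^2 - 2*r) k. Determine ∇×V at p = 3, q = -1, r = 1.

(4, 31, 22)

(∇×V)₁ = ∂V₃/∂q − ∂V₂/∂r = -q + 3*r^2
(∇×V)₂ = ∂V₁/∂r − ∂V₃/∂p = 10*p - 4*q - 3
(∇×V)₃ = ∂V₂/∂p − ∂V₁/∂q = 6*p + 4*r
∇×V = (-q + 3*r^2, 10*p - 4*q - 3, 6*p + 4*r)
At (3, -1, 1): (4, 31, 22).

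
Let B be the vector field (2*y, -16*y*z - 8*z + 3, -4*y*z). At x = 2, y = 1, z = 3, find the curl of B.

(∇×B)₁ = ∂B₃/∂y − ∂B₂/∂z = 16*y - 4*z + 8
(∇×B)₂ = ∂B₁/∂z − ∂B₃/∂x = 0
(∇×B)₃ = ∂B₂/∂x − ∂B₁/∂y = -2
∇×B = (16*y - 4*z + 8, 0, -2)
At (2, 1, 3): (12, 0, -2).

(12, 0, -2)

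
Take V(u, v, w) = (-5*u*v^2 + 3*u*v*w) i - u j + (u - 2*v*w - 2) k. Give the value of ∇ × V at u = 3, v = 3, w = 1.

(∇×V)₁ = ∂V₃/∂v − ∂V₂/∂w = -2*w
(∇×V)₂ = ∂V₁/∂w − ∂V₃/∂u = 3*u*v - 1
(∇×V)₃ = ∂V₂/∂u − ∂V₁/∂v = 10*u*v - 3*u*w - 1
∇×V = (-2*w, 3*u*v - 1, 10*u*v - 3*u*w - 1)
At (3, 3, 1): (-2, 26, 80).

(-2, 26, 80)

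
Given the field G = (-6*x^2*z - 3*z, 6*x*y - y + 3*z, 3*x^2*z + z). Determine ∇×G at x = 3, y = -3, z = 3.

(∇×G)₁ = ∂G₃/∂y − ∂G₂/∂z = -3
(∇×G)₂ = ∂G₁/∂z − ∂G₃/∂x = -6*x^2 - 6*x*z - 3
(∇×G)₃ = ∂G₂/∂x − ∂G₁/∂y = 6*y
∇×G = (-3, -6*x^2 - 6*x*z - 3, 6*y)
At (3, -3, 3): (-3, -111, -18).

(-3, -111, -18)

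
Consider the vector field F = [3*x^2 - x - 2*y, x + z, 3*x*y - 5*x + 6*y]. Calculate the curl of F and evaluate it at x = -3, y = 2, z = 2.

(∇×F)₁ = ∂F₃/∂y − ∂F₂/∂z = 3*x + 5
(∇×F)₂ = ∂F₁/∂z − ∂F₃/∂x = -3*y + 5
(∇×F)₃ = ∂F₂/∂x − ∂F₁/∂y = 3
∇×F = (3*x + 5, -3*y + 5, 3)
At (-3, 2, 2): (-4, -1, 3).

(-4, -1, 3)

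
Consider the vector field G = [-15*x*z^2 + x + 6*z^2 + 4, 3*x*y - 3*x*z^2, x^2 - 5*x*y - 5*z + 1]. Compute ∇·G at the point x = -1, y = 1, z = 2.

∂G₁/∂x = -15*z^2 + 1
∂G₂/∂y = 3*x
∂G₃/∂z = -5
∇·G = 3*x - 15*z^2 - 4
At (-1, 1, 2): -67.

-67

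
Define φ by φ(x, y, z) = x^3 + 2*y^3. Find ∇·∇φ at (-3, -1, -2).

-30

∂²φ/∂x² = 6*x
∂²φ/∂y² = 12*y
∂²φ/∂z² = 0
∇²φ = 6*x + 12*y
At (-3, -1, -2): -30.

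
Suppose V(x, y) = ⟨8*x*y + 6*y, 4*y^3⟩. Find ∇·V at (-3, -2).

32

∂V₁/∂x = 8*y
∂V₂/∂y = 12*y^2
∇·V = 12*y^2 + 8*y
At (-3, -2): 32.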